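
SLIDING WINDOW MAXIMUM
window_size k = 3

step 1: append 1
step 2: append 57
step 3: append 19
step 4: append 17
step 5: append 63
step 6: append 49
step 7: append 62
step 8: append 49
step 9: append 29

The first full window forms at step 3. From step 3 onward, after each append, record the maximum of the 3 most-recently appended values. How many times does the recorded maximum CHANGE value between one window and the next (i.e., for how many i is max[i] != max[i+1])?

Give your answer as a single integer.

Answer: 2

Derivation:
step 1: append 1 -> window=[1] (not full yet)
step 2: append 57 -> window=[1, 57] (not full yet)
step 3: append 19 -> window=[1, 57, 19] -> max=57
step 4: append 17 -> window=[57, 19, 17] -> max=57
step 5: append 63 -> window=[19, 17, 63] -> max=63
step 6: append 49 -> window=[17, 63, 49] -> max=63
step 7: append 62 -> window=[63, 49, 62] -> max=63
step 8: append 49 -> window=[49, 62, 49] -> max=62
step 9: append 29 -> window=[62, 49, 29] -> max=62
Recorded maximums: 57 57 63 63 63 62 62
Changes between consecutive maximums: 2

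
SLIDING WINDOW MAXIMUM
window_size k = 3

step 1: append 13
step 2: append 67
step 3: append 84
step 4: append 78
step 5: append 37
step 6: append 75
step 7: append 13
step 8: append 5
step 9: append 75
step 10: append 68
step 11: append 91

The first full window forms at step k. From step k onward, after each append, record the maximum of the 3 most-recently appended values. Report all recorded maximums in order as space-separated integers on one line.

Answer: 84 84 84 78 75 75 75 75 91

Derivation:
step 1: append 13 -> window=[13] (not full yet)
step 2: append 67 -> window=[13, 67] (not full yet)
step 3: append 84 -> window=[13, 67, 84] -> max=84
step 4: append 78 -> window=[67, 84, 78] -> max=84
step 5: append 37 -> window=[84, 78, 37] -> max=84
step 6: append 75 -> window=[78, 37, 75] -> max=78
step 7: append 13 -> window=[37, 75, 13] -> max=75
step 8: append 5 -> window=[75, 13, 5] -> max=75
step 9: append 75 -> window=[13, 5, 75] -> max=75
step 10: append 68 -> window=[5, 75, 68] -> max=75
step 11: append 91 -> window=[75, 68, 91] -> max=91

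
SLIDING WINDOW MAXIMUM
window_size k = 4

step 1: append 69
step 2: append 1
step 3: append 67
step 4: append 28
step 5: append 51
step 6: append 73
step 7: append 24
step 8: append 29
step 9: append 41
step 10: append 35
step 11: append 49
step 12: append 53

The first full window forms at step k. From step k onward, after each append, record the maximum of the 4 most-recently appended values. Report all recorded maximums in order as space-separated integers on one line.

step 1: append 69 -> window=[69] (not full yet)
step 2: append 1 -> window=[69, 1] (not full yet)
step 3: append 67 -> window=[69, 1, 67] (not full yet)
step 4: append 28 -> window=[69, 1, 67, 28] -> max=69
step 5: append 51 -> window=[1, 67, 28, 51] -> max=67
step 6: append 73 -> window=[67, 28, 51, 73] -> max=73
step 7: append 24 -> window=[28, 51, 73, 24] -> max=73
step 8: append 29 -> window=[51, 73, 24, 29] -> max=73
step 9: append 41 -> window=[73, 24, 29, 41] -> max=73
step 10: append 35 -> window=[24, 29, 41, 35] -> max=41
step 11: append 49 -> window=[29, 41, 35, 49] -> max=49
step 12: append 53 -> window=[41, 35, 49, 53] -> max=53

Answer: 69 67 73 73 73 73 41 49 53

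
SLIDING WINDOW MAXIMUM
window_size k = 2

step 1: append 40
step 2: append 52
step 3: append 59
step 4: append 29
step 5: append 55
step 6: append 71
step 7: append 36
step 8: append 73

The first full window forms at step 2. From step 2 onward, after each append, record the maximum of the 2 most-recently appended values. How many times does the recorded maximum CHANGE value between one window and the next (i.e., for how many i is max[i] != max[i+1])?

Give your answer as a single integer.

Answer: 4

Derivation:
step 1: append 40 -> window=[40] (not full yet)
step 2: append 52 -> window=[40, 52] -> max=52
step 3: append 59 -> window=[52, 59] -> max=59
step 4: append 29 -> window=[59, 29] -> max=59
step 5: append 55 -> window=[29, 55] -> max=55
step 6: append 71 -> window=[55, 71] -> max=71
step 7: append 36 -> window=[71, 36] -> max=71
step 8: append 73 -> window=[36, 73] -> max=73
Recorded maximums: 52 59 59 55 71 71 73
Changes between consecutive maximums: 4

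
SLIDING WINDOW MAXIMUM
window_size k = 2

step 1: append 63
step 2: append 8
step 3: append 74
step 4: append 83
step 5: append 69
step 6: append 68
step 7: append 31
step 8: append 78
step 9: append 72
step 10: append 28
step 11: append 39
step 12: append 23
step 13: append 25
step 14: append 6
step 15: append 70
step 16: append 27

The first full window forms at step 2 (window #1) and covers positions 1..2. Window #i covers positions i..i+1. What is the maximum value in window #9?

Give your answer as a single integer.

Answer: 72

Derivation:
step 1: append 63 -> window=[63] (not full yet)
step 2: append 8 -> window=[63, 8] -> max=63
step 3: append 74 -> window=[8, 74] -> max=74
step 4: append 83 -> window=[74, 83] -> max=83
step 5: append 69 -> window=[83, 69] -> max=83
step 6: append 68 -> window=[69, 68] -> max=69
step 7: append 31 -> window=[68, 31] -> max=68
step 8: append 78 -> window=[31, 78] -> max=78
step 9: append 72 -> window=[78, 72] -> max=78
step 10: append 28 -> window=[72, 28] -> max=72
Window #9 max = 72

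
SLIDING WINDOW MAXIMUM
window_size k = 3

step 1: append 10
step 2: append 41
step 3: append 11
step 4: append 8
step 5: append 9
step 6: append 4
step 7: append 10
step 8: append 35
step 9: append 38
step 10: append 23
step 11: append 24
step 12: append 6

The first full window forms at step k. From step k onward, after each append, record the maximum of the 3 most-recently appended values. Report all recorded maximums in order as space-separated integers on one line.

step 1: append 10 -> window=[10] (not full yet)
step 2: append 41 -> window=[10, 41] (not full yet)
step 3: append 11 -> window=[10, 41, 11] -> max=41
step 4: append 8 -> window=[41, 11, 8] -> max=41
step 5: append 9 -> window=[11, 8, 9] -> max=11
step 6: append 4 -> window=[8, 9, 4] -> max=9
step 7: append 10 -> window=[9, 4, 10] -> max=10
step 8: append 35 -> window=[4, 10, 35] -> max=35
step 9: append 38 -> window=[10, 35, 38] -> max=38
step 10: append 23 -> window=[35, 38, 23] -> max=38
step 11: append 24 -> window=[38, 23, 24] -> max=38
step 12: append 6 -> window=[23, 24, 6] -> max=24

Answer: 41 41 11 9 10 35 38 38 38 24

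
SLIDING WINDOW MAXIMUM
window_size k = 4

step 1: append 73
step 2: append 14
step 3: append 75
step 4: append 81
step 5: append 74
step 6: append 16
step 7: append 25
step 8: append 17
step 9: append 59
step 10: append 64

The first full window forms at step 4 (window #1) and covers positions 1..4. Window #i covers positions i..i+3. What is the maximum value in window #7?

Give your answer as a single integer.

Answer: 64

Derivation:
step 1: append 73 -> window=[73] (not full yet)
step 2: append 14 -> window=[73, 14] (not full yet)
step 3: append 75 -> window=[73, 14, 75] (not full yet)
step 4: append 81 -> window=[73, 14, 75, 81] -> max=81
step 5: append 74 -> window=[14, 75, 81, 74] -> max=81
step 6: append 16 -> window=[75, 81, 74, 16] -> max=81
step 7: append 25 -> window=[81, 74, 16, 25] -> max=81
step 8: append 17 -> window=[74, 16, 25, 17] -> max=74
step 9: append 59 -> window=[16, 25, 17, 59] -> max=59
step 10: append 64 -> window=[25, 17, 59, 64] -> max=64
Window #7 max = 64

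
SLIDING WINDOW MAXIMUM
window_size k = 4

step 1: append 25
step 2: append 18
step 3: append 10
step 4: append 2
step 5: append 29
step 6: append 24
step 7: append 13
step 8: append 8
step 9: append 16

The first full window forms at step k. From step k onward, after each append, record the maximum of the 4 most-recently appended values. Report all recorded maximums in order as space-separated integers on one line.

Answer: 25 29 29 29 29 24

Derivation:
step 1: append 25 -> window=[25] (not full yet)
step 2: append 18 -> window=[25, 18] (not full yet)
step 3: append 10 -> window=[25, 18, 10] (not full yet)
step 4: append 2 -> window=[25, 18, 10, 2] -> max=25
step 5: append 29 -> window=[18, 10, 2, 29] -> max=29
step 6: append 24 -> window=[10, 2, 29, 24] -> max=29
step 7: append 13 -> window=[2, 29, 24, 13] -> max=29
step 8: append 8 -> window=[29, 24, 13, 8] -> max=29
step 9: append 16 -> window=[24, 13, 8, 16] -> max=24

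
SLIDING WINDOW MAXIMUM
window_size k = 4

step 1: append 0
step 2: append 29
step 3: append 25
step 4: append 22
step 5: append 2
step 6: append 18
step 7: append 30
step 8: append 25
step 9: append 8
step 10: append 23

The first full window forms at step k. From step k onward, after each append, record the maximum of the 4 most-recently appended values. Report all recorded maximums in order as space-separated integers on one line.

step 1: append 0 -> window=[0] (not full yet)
step 2: append 29 -> window=[0, 29] (not full yet)
step 3: append 25 -> window=[0, 29, 25] (not full yet)
step 4: append 22 -> window=[0, 29, 25, 22] -> max=29
step 5: append 2 -> window=[29, 25, 22, 2] -> max=29
step 6: append 18 -> window=[25, 22, 2, 18] -> max=25
step 7: append 30 -> window=[22, 2, 18, 30] -> max=30
step 8: append 25 -> window=[2, 18, 30, 25] -> max=30
step 9: append 8 -> window=[18, 30, 25, 8] -> max=30
step 10: append 23 -> window=[30, 25, 8, 23] -> max=30

Answer: 29 29 25 30 30 30 30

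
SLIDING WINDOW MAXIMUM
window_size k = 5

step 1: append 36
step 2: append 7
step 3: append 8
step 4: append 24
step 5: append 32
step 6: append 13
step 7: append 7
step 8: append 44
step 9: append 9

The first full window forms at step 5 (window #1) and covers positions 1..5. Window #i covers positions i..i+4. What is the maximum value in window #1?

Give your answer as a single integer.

Answer: 36

Derivation:
step 1: append 36 -> window=[36] (not full yet)
step 2: append 7 -> window=[36, 7] (not full yet)
step 3: append 8 -> window=[36, 7, 8] (not full yet)
step 4: append 24 -> window=[36, 7, 8, 24] (not full yet)
step 5: append 32 -> window=[36, 7, 8, 24, 32] -> max=36
Window #1 max = 36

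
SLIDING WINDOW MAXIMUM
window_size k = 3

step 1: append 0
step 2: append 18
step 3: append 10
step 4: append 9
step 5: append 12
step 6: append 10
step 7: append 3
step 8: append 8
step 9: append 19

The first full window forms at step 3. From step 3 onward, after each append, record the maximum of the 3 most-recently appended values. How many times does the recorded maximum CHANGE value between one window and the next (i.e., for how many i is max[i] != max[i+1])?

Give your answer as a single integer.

Answer: 3

Derivation:
step 1: append 0 -> window=[0] (not full yet)
step 2: append 18 -> window=[0, 18] (not full yet)
step 3: append 10 -> window=[0, 18, 10] -> max=18
step 4: append 9 -> window=[18, 10, 9] -> max=18
step 5: append 12 -> window=[10, 9, 12] -> max=12
step 6: append 10 -> window=[9, 12, 10] -> max=12
step 7: append 3 -> window=[12, 10, 3] -> max=12
step 8: append 8 -> window=[10, 3, 8] -> max=10
step 9: append 19 -> window=[3, 8, 19] -> max=19
Recorded maximums: 18 18 12 12 12 10 19
Changes between consecutive maximums: 3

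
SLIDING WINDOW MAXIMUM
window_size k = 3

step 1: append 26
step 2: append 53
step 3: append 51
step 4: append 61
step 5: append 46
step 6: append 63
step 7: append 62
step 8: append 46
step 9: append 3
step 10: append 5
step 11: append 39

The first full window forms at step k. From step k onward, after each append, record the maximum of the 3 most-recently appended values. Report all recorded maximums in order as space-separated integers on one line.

step 1: append 26 -> window=[26] (not full yet)
step 2: append 53 -> window=[26, 53] (not full yet)
step 3: append 51 -> window=[26, 53, 51] -> max=53
step 4: append 61 -> window=[53, 51, 61] -> max=61
step 5: append 46 -> window=[51, 61, 46] -> max=61
step 6: append 63 -> window=[61, 46, 63] -> max=63
step 7: append 62 -> window=[46, 63, 62] -> max=63
step 8: append 46 -> window=[63, 62, 46] -> max=63
step 9: append 3 -> window=[62, 46, 3] -> max=62
step 10: append 5 -> window=[46, 3, 5] -> max=46
step 11: append 39 -> window=[3, 5, 39] -> max=39

Answer: 53 61 61 63 63 63 62 46 39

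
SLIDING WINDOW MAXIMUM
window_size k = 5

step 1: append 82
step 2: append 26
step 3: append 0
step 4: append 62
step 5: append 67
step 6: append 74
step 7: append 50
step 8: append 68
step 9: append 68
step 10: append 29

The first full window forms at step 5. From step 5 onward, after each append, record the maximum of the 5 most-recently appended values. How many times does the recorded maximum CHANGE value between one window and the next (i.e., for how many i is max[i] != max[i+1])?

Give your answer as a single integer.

step 1: append 82 -> window=[82] (not full yet)
step 2: append 26 -> window=[82, 26] (not full yet)
step 3: append 0 -> window=[82, 26, 0] (not full yet)
step 4: append 62 -> window=[82, 26, 0, 62] (not full yet)
step 5: append 67 -> window=[82, 26, 0, 62, 67] -> max=82
step 6: append 74 -> window=[26, 0, 62, 67, 74] -> max=74
step 7: append 50 -> window=[0, 62, 67, 74, 50] -> max=74
step 8: append 68 -> window=[62, 67, 74, 50, 68] -> max=74
step 9: append 68 -> window=[67, 74, 50, 68, 68] -> max=74
step 10: append 29 -> window=[74, 50, 68, 68, 29] -> max=74
Recorded maximums: 82 74 74 74 74 74
Changes between consecutive maximums: 1

Answer: 1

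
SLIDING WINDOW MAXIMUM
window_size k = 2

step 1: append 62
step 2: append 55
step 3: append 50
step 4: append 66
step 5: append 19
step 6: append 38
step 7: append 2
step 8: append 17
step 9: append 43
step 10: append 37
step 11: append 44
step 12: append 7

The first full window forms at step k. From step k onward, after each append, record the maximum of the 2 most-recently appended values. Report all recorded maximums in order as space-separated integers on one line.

step 1: append 62 -> window=[62] (not full yet)
step 2: append 55 -> window=[62, 55] -> max=62
step 3: append 50 -> window=[55, 50] -> max=55
step 4: append 66 -> window=[50, 66] -> max=66
step 5: append 19 -> window=[66, 19] -> max=66
step 6: append 38 -> window=[19, 38] -> max=38
step 7: append 2 -> window=[38, 2] -> max=38
step 8: append 17 -> window=[2, 17] -> max=17
step 9: append 43 -> window=[17, 43] -> max=43
step 10: append 37 -> window=[43, 37] -> max=43
step 11: append 44 -> window=[37, 44] -> max=44
step 12: append 7 -> window=[44, 7] -> max=44

Answer: 62 55 66 66 38 38 17 43 43 44 44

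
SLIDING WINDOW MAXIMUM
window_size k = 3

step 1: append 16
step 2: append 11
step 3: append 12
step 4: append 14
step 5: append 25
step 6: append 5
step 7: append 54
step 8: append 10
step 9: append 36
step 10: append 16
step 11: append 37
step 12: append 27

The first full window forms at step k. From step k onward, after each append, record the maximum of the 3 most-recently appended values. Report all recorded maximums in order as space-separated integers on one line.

Answer: 16 14 25 25 54 54 54 36 37 37

Derivation:
step 1: append 16 -> window=[16] (not full yet)
step 2: append 11 -> window=[16, 11] (not full yet)
step 3: append 12 -> window=[16, 11, 12] -> max=16
step 4: append 14 -> window=[11, 12, 14] -> max=14
step 5: append 25 -> window=[12, 14, 25] -> max=25
step 6: append 5 -> window=[14, 25, 5] -> max=25
step 7: append 54 -> window=[25, 5, 54] -> max=54
step 8: append 10 -> window=[5, 54, 10] -> max=54
step 9: append 36 -> window=[54, 10, 36] -> max=54
step 10: append 16 -> window=[10, 36, 16] -> max=36
step 11: append 37 -> window=[36, 16, 37] -> max=37
step 12: append 27 -> window=[16, 37, 27] -> max=37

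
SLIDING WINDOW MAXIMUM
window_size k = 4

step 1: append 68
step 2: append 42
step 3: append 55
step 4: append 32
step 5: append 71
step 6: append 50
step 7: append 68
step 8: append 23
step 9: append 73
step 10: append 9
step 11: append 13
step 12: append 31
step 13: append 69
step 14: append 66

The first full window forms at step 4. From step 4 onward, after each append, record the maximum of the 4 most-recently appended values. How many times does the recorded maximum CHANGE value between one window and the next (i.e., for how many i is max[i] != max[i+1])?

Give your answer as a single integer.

Answer: 3

Derivation:
step 1: append 68 -> window=[68] (not full yet)
step 2: append 42 -> window=[68, 42] (not full yet)
step 3: append 55 -> window=[68, 42, 55] (not full yet)
step 4: append 32 -> window=[68, 42, 55, 32] -> max=68
step 5: append 71 -> window=[42, 55, 32, 71] -> max=71
step 6: append 50 -> window=[55, 32, 71, 50] -> max=71
step 7: append 68 -> window=[32, 71, 50, 68] -> max=71
step 8: append 23 -> window=[71, 50, 68, 23] -> max=71
step 9: append 73 -> window=[50, 68, 23, 73] -> max=73
step 10: append 9 -> window=[68, 23, 73, 9] -> max=73
step 11: append 13 -> window=[23, 73, 9, 13] -> max=73
step 12: append 31 -> window=[73, 9, 13, 31] -> max=73
step 13: append 69 -> window=[9, 13, 31, 69] -> max=69
step 14: append 66 -> window=[13, 31, 69, 66] -> max=69
Recorded maximums: 68 71 71 71 71 73 73 73 73 69 69
Changes between consecutive maximums: 3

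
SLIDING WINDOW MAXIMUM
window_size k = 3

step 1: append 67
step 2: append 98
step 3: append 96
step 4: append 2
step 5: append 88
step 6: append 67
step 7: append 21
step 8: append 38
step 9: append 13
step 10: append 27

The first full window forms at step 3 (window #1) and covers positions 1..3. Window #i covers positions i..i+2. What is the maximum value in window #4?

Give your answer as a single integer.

step 1: append 67 -> window=[67] (not full yet)
step 2: append 98 -> window=[67, 98] (not full yet)
step 3: append 96 -> window=[67, 98, 96] -> max=98
step 4: append 2 -> window=[98, 96, 2] -> max=98
step 5: append 88 -> window=[96, 2, 88] -> max=96
step 6: append 67 -> window=[2, 88, 67] -> max=88
Window #4 max = 88

Answer: 88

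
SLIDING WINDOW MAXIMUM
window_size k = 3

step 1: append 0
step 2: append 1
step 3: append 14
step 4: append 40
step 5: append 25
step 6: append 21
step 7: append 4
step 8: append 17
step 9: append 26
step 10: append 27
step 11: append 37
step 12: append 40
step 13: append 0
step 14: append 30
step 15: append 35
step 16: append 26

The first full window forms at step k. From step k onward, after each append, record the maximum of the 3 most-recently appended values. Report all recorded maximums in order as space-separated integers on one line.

Answer: 14 40 40 40 25 21 26 27 37 40 40 40 35 35

Derivation:
step 1: append 0 -> window=[0] (not full yet)
step 2: append 1 -> window=[0, 1] (not full yet)
step 3: append 14 -> window=[0, 1, 14] -> max=14
step 4: append 40 -> window=[1, 14, 40] -> max=40
step 5: append 25 -> window=[14, 40, 25] -> max=40
step 6: append 21 -> window=[40, 25, 21] -> max=40
step 7: append 4 -> window=[25, 21, 4] -> max=25
step 8: append 17 -> window=[21, 4, 17] -> max=21
step 9: append 26 -> window=[4, 17, 26] -> max=26
step 10: append 27 -> window=[17, 26, 27] -> max=27
step 11: append 37 -> window=[26, 27, 37] -> max=37
step 12: append 40 -> window=[27, 37, 40] -> max=40
step 13: append 0 -> window=[37, 40, 0] -> max=40
step 14: append 30 -> window=[40, 0, 30] -> max=40
step 15: append 35 -> window=[0, 30, 35] -> max=35
step 16: append 26 -> window=[30, 35, 26] -> max=35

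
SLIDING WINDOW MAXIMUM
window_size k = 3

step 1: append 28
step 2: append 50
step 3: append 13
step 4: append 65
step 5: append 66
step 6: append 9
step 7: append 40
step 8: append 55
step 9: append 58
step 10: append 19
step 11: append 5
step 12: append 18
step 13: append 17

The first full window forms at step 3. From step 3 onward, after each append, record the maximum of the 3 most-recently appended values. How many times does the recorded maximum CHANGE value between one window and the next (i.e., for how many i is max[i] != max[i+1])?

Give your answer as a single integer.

step 1: append 28 -> window=[28] (not full yet)
step 2: append 50 -> window=[28, 50] (not full yet)
step 3: append 13 -> window=[28, 50, 13] -> max=50
step 4: append 65 -> window=[50, 13, 65] -> max=65
step 5: append 66 -> window=[13, 65, 66] -> max=66
step 6: append 9 -> window=[65, 66, 9] -> max=66
step 7: append 40 -> window=[66, 9, 40] -> max=66
step 8: append 55 -> window=[9, 40, 55] -> max=55
step 9: append 58 -> window=[40, 55, 58] -> max=58
step 10: append 19 -> window=[55, 58, 19] -> max=58
step 11: append 5 -> window=[58, 19, 5] -> max=58
step 12: append 18 -> window=[19, 5, 18] -> max=19
step 13: append 17 -> window=[5, 18, 17] -> max=18
Recorded maximums: 50 65 66 66 66 55 58 58 58 19 18
Changes between consecutive maximums: 6

Answer: 6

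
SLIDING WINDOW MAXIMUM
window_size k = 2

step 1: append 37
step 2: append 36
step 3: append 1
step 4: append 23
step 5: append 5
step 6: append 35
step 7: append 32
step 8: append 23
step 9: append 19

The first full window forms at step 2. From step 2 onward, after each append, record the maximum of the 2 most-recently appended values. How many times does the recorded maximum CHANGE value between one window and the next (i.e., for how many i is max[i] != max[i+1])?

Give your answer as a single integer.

Answer: 5

Derivation:
step 1: append 37 -> window=[37] (not full yet)
step 2: append 36 -> window=[37, 36] -> max=37
step 3: append 1 -> window=[36, 1] -> max=36
step 4: append 23 -> window=[1, 23] -> max=23
step 5: append 5 -> window=[23, 5] -> max=23
step 6: append 35 -> window=[5, 35] -> max=35
step 7: append 32 -> window=[35, 32] -> max=35
step 8: append 23 -> window=[32, 23] -> max=32
step 9: append 19 -> window=[23, 19] -> max=23
Recorded maximums: 37 36 23 23 35 35 32 23
Changes between consecutive maximums: 5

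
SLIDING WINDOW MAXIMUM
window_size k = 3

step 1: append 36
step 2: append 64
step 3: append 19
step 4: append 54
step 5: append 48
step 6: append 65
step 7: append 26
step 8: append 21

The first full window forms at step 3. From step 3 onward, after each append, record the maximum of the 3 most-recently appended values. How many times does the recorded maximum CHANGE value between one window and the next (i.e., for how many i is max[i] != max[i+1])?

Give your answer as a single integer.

Answer: 2

Derivation:
step 1: append 36 -> window=[36] (not full yet)
step 2: append 64 -> window=[36, 64] (not full yet)
step 3: append 19 -> window=[36, 64, 19] -> max=64
step 4: append 54 -> window=[64, 19, 54] -> max=64
step 5: append 48 -> window=[19, 54, 48] -> max=54
step 6: append 65 -> window=[54, 48, 65] -> max=65
step 7: append 26 -> window=[48, 65, 26] -> max=65
step 8: append 21 -> window=[65, 26, 21] -> max=65
Recorded maximums: 64 64 54 65 65 65
Changes between consecutive maximums: 2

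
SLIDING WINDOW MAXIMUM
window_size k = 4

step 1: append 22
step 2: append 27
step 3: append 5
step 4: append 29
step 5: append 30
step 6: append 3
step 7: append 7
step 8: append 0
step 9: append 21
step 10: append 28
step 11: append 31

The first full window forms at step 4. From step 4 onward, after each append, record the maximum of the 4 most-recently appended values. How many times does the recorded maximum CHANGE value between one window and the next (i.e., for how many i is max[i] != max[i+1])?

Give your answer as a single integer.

step 1: append 22 -> window=[22] (not full yet)
step 2: append 27 -> window=[22, 27] (not full yet)
step 3: append 5 -> window=[22, 27, 5] (not full yet)
step 4: append 29 -> window=[22, 27, 5, 29] -> max=29
step 5: append 30 -> window=[27, 5, 29, 30] -> max=30
step 6: append 3 -> window=[5, 29, 30, 3] -> max=30
step 7: append 7 -> window=[29, 30, 3, 7] -> max=30
step 8: append 0 -> window=[30, 3, 7, 0] -> max=30
step 9: append 21 -> window=[3, 7, 0, 21] -> max=21
step 10: append 28 -> window=[7, 0, 21, 28] -> max=28
step 11: append 31 -> window=[0, 21, 28, 31] -> max=31
Recorded maximums: 29 30 30 30 30 21 28 31
Changes between consecutive maximums: 4

Answer: 4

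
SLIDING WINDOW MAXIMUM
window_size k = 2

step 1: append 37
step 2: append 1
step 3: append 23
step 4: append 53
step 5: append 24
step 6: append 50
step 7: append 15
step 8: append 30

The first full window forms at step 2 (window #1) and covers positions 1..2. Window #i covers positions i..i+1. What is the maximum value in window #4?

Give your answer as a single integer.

step 1: append 37 -> window=[37] (not full yet)
step 2: append 1 -> window=[37, 1] -> max=37
step 3: append 23 -> window=[1, 23] -> max=23
step 4: append 53 -> window=[23, 53] -> max=53
step 5: append 24 -> window=[53, 24] -> max=53
Window #4 max = 53

Answer: 53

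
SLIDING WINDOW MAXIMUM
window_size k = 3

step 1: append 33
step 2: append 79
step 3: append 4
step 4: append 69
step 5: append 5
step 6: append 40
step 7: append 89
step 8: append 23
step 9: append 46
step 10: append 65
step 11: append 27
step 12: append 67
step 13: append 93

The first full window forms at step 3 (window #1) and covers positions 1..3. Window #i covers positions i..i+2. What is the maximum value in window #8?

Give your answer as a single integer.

step 1: append 33 -> window=[33] (not full yet)
step 2: append 79 -> window=[33, 79] (not full yet)
step 3: append 4 -> window=[33, 79, 4] -> max=79
step 4: append 69 -> window=[79, 4, 69] -> max=79
step 5: append 5 -> window=[4, 69, 5] -> max=69
step 6: append 40 -> window=[69, 5, 40] -> max=69
step 7: append 89 -> window=[5, 40, 89] -> max=89
step 8: append 23 -> window=[40, 89, 23] -> max=89
step 9: append 46 -> window=[89, 23, 46] -> max=89
step 10: append 65 -> window=[23, 46, 65] -> max=65
Window #8 max = 65

Answer: 65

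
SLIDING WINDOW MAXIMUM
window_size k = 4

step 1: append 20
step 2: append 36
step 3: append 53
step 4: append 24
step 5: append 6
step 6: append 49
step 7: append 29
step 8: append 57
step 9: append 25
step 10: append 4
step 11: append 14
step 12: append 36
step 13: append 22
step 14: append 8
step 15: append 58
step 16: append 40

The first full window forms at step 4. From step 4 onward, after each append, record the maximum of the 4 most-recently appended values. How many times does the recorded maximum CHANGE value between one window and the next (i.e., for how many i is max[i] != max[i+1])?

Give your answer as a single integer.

Answer: 4

Derivation:
step 1: append 20 -> window=[20] (not full yet)
step 2: append 36 -> window=[20, 36] (not full yet)
step 3: append 53 -> window=[20, 36, 53] (not full yet)
step 4: append 24 -> window=[20, 36, 53, 24] -> max=53
step 5: append 6 -> window=[36, 53, 24, 6] -> max=53
step 6: append 49 -> window=[53, 24, 6, 49] -> max=53
step 7: append 29 -> window=[24, 6, 49, 29] -> max=49
step 8: append 57 -> window=[6, 49, 29, 57] -> max=57
step 9: append 25 -> window=[49, 29, 57, 25] -> max=57
step 10: append 4 -> window=[29, 57, 25, 4] -> max=57
step 11: append 14 -> window=[57, 25, 4, 14] -> max=57
step 12: append 36 -> window=[25, 4, 14, 36] -> max=36
step 13: append 22 -> window=[4, 14, 36, 22] -> max=36
step 14: append 8 -> window=[14, 36, 22, 8] -> max=36
step 15: append 58 -> window=[36, 22, 8, 58] -> max=58
step 16: append 40 -> window=[22, 8, 58, 40] -> max=58
Recorded maximums: 53 53 53 49 57 57 57 57 36 36 36 58 58
Changes between consecutive maximums: 4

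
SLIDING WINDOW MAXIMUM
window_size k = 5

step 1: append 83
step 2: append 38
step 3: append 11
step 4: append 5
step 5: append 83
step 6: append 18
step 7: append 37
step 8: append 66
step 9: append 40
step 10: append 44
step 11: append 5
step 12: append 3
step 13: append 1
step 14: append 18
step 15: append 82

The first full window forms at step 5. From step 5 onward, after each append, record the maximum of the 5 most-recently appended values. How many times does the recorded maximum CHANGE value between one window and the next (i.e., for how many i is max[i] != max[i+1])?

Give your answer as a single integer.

Answer: 3

Derivation:
step 1: append 83 -> window=[83] (not full yet)
step 2: append 38 -> window=[83, 38] (not full yet)
step 3: append 11 -> window=[83, 38, 11] (not full yet)
step 4: append 5 -> window=[83, 38, 11, 5] (not full yet)
step 5: append 83 -> window=[83, 38, 11, 5, 83] -> max=83
step 6: append 18 -> window=[38, 11, 5, 83, 18] -> max=83
step 7: append 37 -> window=[11, 5, 83, 18, 37] -> max=83
step 8: append 66 -> window=[5, 83, 18, 37, 66] -> max=83
step 9: append 40 -> window=[83, 18, 37, 66, 40] -> max=83
step 10: append 44 -> window=[18, 37, 66, 40, 44] -> max=66
step 11: append 5 -> window=[37, 66, 40, 44, 5] -> max=66
step 12: append 3 -> window=[66, 40, 44, 5, 3] -> max=66
step 13: append 1 -> window=[40, 44, 5, 3, 1] -> max=44
step 14: append 18 -> window=[44, 5, 3, 1, 18] -> max=44
step 15: append 82 -> window=[5, 3, 1, 18, 82] -> max=82
Recorded maximums: 83 83 83 83 83 66 66 66 44 44 82
Changes between consecutive maximums: 3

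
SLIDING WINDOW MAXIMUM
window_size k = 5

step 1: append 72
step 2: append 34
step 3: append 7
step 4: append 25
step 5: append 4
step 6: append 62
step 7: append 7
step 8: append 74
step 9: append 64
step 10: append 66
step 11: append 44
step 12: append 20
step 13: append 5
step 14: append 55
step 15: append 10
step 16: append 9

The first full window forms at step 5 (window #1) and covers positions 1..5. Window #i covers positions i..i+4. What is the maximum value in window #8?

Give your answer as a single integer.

step 1: append 72 -> window=[72] (not full yet)
step 2: append 34 -> window=[72, 34] (not full yet)
step 3: append 7 -> window=[72, 34, 7] (not full yet)
step 4: append 25 -> window=[72, 34, 7, 25] (not full yet)
step 5: append 4 -> window=[72, 34, 7, 25, 4] -> max=72
step 6: append 62 -> window=[34, 7, 25, 4, 62] -> max=62
step 7: append 7 -> window=[7, 25, 4, 62, 7] -> max=62
step 8: append 74 -> window=[25, 4, 62, 7, 74] -> max=74
step 9: append 64 -> window=[4, 62, 7, 74, 64] -> max=74
step 10: append 66 -> window=[62, 7, 74, 64, 66] -> max=74
step 11: append 44 -> window=[7, 74, 64, 66, 44] -> max=74
step 12: append 20 -> window=[74, 64, 66, 44, 20] -> max=74
Window #8 max = 74

Answer: 74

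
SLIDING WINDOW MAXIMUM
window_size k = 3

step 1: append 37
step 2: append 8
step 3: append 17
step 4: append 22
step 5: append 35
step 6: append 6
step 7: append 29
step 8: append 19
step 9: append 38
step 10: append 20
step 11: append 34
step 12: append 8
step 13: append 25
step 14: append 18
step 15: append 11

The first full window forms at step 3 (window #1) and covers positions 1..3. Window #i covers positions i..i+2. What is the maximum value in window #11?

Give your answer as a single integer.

Answer: 34

Derivation:
step 1: append 37 -> window=[37] (not full yet)
step 2: append 8 -> window=[37, 8] (not full yet)
step 3: append 17 -> window=[37, 8, 17] -> max=37
step 4: append 22 -> window=[8, 17, 22] -> max=22
step 5: append 35 -> window=[17, 22, 35] -> max=35
step 6: append 6 -> window=[22, 35, 6] -> max=35
step 7: append 29 -> window=[35, 6, 29] -> max=35
step 8: append 19 -> window=[6, 29, 19] -> max=29
step 9: append 38 -> window=[29, 19, 38] -> max=38
step 10: append 20 -> window=[19, 38, 20] -> max=38
step 11: append 34 -> window=[38, 20, 34] -> max=38
step 12: append 8 -> window=[20, 34, 8] -> max=34
step 13: append 25 -> window=[34, 8, 25] -> max=34
Window #11 max = 34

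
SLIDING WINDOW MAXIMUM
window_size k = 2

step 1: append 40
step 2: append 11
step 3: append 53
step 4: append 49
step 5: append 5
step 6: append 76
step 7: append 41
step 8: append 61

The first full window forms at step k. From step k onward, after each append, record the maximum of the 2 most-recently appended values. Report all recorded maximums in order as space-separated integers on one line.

Answer: 40 53 53 49 76 76 61

Derivation:
step 1: append 40 -> window=[40] (not full yet)
step 2: append 11 -> window=[40, 11] -> max=40
step 3: append 53 -> window=[11, 53] -> max=53
step 4: append 49 -> window=[53, 49] -> max=53
step 5: append 5 -> window=[49, 5] -> max=49
step 6: append 76 -> window=[5, 76] -> max=76
step 7: append 41 -> window=[76, 41] -> max=76
step 8: append 61 -> window=[41, 61] -> max=61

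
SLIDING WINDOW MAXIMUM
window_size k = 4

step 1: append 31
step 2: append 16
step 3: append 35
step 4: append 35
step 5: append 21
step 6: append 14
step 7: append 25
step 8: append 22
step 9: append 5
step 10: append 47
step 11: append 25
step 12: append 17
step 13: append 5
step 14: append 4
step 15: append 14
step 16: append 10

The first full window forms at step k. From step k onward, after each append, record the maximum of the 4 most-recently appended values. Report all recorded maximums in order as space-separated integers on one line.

Answer: 35 35 35 35 25 25 47 47 47 47 25 17 14

Derivation:
step 1: append 31 -> window=[31] (not full yet)
step 2: append 16 -> window=[31, 16] (not full yet)
step 3: append 35 -> window=[31, 16, 35] (not full yet)
step 4: append 35 -> window=[31, 16, 35, 35] -> max=35
step 5: append 21 -> window=[16, 35, 35, 21] -> max=35
step 6: append 14 -> window=[35, 35, 21, 14] -> max=35
step 7: append 25 -> window=[35, 21, 14, 25] -> max=35
step 8: append 22 -> window=[21, 14, 25, 22] -> max=25
step 9: append 5 -> window=[14, 25, 22, 5] -> max=25
step 10: append 47 -> window=[25, 22, 5, 47] -> max=47
step 11: append 25 -> window=[22, 5, 47, 25] -> max=47
step 12: append 17 -> window=[5, 47, 25, 17] -> max=47
step 13: append 5 -> window=[47, 25, 17, 5] -> max=47
step 14: append 4 -> window=[25, 17, 5, 4] -> max=25
step 15: append 14 -> window=[17, 5, 4, 14] -> max=17
step 16: append 10 -> window=[5, 4, 14, 10] -> max=14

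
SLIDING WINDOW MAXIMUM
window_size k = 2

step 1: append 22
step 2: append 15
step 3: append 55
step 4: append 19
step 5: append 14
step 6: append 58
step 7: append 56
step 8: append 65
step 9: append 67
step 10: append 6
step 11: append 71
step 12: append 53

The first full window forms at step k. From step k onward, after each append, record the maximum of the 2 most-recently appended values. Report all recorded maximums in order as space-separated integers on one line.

Answer: 22 55 55 19 58 58 65 67 67 71 71

Derivation:
step 1: append 22 -> window=[22] (not full yet)
step 2: append 15 -> window=[22, 15] -> max=22
step 3: append 55 -> window=[15, 55] -> max=55
step 4: append 19 -> window=[55, 19] -> max=55
step 5: append 14 -> window=[19, 14] -> max=19
step 6: append 58 -> window=[14, 58] -> max=58
step 7: append 56 -> window=[58, 56] -> max=58
step 8: append 65 -> window=[56, 65] -> max=65
step 9: append 67 -> window=[65, 67] -> max=67
step 10: append 6 -> window=[67, 6] -> max=67
step 11: append 71 -> window=[6, 71] -> max=71
step 12: append 53 -> window=[71, 53] -> max=71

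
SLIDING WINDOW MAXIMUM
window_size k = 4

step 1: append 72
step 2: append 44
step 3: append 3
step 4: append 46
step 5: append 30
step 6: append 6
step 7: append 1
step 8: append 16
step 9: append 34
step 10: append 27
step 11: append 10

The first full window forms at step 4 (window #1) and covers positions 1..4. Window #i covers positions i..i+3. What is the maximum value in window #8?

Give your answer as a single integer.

step 1: append 72 -> window=[72] (not full yet)
step 2: append 44 -> window=[72, 44] (not full yet)
step 3: append 3 -> window=[72, 44, 3] (not full yet)
step 4: append 46 -> window=[72, 44, 3, 46] -> max=72
step 5: append 30 -> window=[44, 3, 46, 30] -> max=46
step 6: append 6 -> window=[3, 46, 30, 6] -> max=46
step 7: append 1 -> window=[46, 30, 6, 1] -> max=46
step 8: append 16 -> window=[30, 6, 1, 16] -> max=30
step 9: append 34 -> window=[6, 1, 16, 34] -> max=34
step 10: append 27 -> window=[1, 16, 34, 27] -> max=34
step 11: append 10 -> window=[16, 34, 27, 10] -> max=34
Window #8 max = 34

Answer: 34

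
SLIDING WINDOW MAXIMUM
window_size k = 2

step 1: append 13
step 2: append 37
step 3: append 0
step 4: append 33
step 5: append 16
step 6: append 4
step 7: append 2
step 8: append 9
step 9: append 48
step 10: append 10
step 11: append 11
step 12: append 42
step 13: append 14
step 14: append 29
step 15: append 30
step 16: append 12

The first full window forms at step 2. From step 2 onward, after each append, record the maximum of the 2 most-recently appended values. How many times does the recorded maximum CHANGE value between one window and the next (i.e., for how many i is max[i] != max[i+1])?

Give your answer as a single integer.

step 1: append 13 -> window=[13] (not full yet)
step 2: append 37 -> window=[13, 37] -> max=37
step 3: append 0 -> window=[37, 0] -> max=37
step 4: append 33 -> window=[0, 33] -> max=33
step 5: append 16 -> window=[33, 16] -> max=33
step 6: append 4 -> window=[16, 4] -> max=16
step 7: append 2 -> window=[4, 2] -> max=4
step 8: append 9 -> window=[2, 9] -> max=9
step 9: append 48 -> window=[9, 48] -> max=48
step 10: append 10 -> window=[48, 10] -> max=48
step 11: append 11 -> window=[10, 11] -> max=11
step 12: append 42 -> window=[11, 42] -> max=42
step 13: append 14 -> window=[42, 14] -> max=42
step 14: append 29 -> window=[14, 29] -> max=29
step 15: append 30 -> window=[29, 30] -> max=30
step 16: append 12 -> window=[30, 12] -> max=30
Recorded maximums: 37 37 33 33 16 4 9 48 48 11 42 42 29 30 30
Changes between consecutive maximums: 9

Answer: 9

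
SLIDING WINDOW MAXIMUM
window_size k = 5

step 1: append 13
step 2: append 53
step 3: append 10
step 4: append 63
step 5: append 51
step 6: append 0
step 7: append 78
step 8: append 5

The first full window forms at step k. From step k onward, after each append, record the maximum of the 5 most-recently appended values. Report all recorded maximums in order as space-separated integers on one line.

step 1: append 13 -> window=[13] (not full yet)
step 2: append 53 -> window=[13, 53] (not full yet)
step 3: append 10 -> window=[13, 53, 10] (not full yet)
step 4: append 63 -> window=[13, 53, 10, 63] (not full yet)
step 5: append 51 -> window=[13, 53, 10, 63, 51] -> max=63
step 6: append 0 -> window=[53, 10, 63, 51, 0] -> max=63
step 7: append 78 -> window=[10, 63, 51, 0, 78] -> max=78
step 8: append 5 -> window=[63, 51, 0, 78, 5] -> max=78

Answer: 63 63 78 78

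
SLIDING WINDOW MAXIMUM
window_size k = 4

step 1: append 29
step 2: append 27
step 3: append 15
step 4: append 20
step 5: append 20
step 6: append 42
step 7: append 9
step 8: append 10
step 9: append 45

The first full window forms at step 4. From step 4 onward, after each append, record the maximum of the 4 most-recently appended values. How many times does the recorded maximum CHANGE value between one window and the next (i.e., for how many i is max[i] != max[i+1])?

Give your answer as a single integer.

Answer: 3

Derivation:
step 1: append 29 -> window=[29] (not full yet)
step 2: append 27 -> window=[29, 27] (not full yet)
step 3: append 15 -> window=[29, 27, 15] (not full yet)
step 4: append 20 -> window=[29, 27, 15, 20] -> max=29
step 5: append 20 -> window=[27, 15, 20, 20] -> max=27
step 6: append 42 -> window=[15, 20, 20, 42] -> max=42
step 7: append 9 -> window=[20, 20, 42, 9] -> max=42
step 8: append 10 -> window=[20, 42, 9, 10] -> max=42
step 9: append 45 -> window=[42, 9, 10, 45] -> max=45
Recorded maximums: 29 27 42 42 42 45
Changes between consecutive maximums: 3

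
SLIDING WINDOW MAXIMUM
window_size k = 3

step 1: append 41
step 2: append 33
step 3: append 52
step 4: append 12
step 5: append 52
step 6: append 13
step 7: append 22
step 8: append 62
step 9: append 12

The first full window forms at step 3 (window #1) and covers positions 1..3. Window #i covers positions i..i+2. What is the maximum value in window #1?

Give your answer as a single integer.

Answer: 52

Derivation:
step 1: append 41 -> window=[41] (not full yet)
step 2: append 33 -> window=[41, 33] (not full yet)
step 3: append 52 -> window=[41, 33, 52] -> max=52
Window #1 max = 52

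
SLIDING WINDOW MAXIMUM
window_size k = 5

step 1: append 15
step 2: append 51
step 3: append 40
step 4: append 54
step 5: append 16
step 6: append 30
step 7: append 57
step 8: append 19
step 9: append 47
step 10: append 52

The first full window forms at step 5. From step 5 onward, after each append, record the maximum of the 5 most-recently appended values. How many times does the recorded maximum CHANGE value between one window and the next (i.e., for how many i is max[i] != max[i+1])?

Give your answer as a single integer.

step 1: append 15 -> window=[15] (not full yet)
step 2: append 51 -> window=[15, 51] (not full yet)
step 3: append 40 -> window=[15, 51, 40] (not full yet)
step 4: append 54 -> window=[15, 51, 40, 54] (not full yet)
step 5: append 16 -> window=[15, 51, 40, 54, 16] -> max=54
step 6: append 30 -> window=[51, 40, 54, 16, 30] -> max=54
step 7: append 57 -> window=[40, 54, 16, 30, 57] -> max=57
step 8: append 19 -> window=[54, 16, 30, 57, 19] -> max=57
step 9: append 47 -> window=[16, 30, 57, 19, 47] -> max=57
step 10: append 52 -> window=[30, 57, 19, 47, 52] -> max=57
Recorded maximums: 54 54 57 57 57 57
Changes between consecutive maximums: 1

Answer: 1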